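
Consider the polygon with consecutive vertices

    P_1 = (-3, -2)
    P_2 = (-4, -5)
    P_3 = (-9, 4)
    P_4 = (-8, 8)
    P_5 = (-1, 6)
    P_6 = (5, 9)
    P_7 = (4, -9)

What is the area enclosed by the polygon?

Apply the surveyor's formula: 2A = Σ (x_i·y_{i+1} − x_{i+1}·y_i), indices taken mod 7.
Σ = (7) + (-61) + (-40) + (-40) + (-39) + (-81) + (-35) = -289
Area = |Σ|/2 = 144.5.

144.5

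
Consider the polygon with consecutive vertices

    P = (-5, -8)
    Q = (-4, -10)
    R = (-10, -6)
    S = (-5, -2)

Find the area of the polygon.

19

Apply the shoelace formula: 2A = Σ (x_i·y_{i+1} − x_{i+1}·y_i), indices taken mod 4.
Σ = (18) + (-76) + (-10) + (30) = -38
Area = |Σ|/2 = 19.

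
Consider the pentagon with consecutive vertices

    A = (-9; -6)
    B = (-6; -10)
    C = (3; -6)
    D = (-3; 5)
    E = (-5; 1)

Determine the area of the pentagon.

Apply the shoelace (surveyor's) formula: 2A = Σ (x_i·y_{i+1} − x_{i+1}·y_i), indices taken mod 5.
Cross-terms: 54, 66, -3, 22, 39  ⇒  Σ = 178
Area = |Σ|/2 = 89.

89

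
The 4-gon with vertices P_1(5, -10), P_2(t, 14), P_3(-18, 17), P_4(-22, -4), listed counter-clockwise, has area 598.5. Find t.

The doubled signed area Σ (x_i y_{i+1} − x_{i+1} y_i) is linear in t.
With t=0 it equals 1008; the coefficient of t is 27 (from the two edges through P_2).
So 27·t + 1008 = 2·598.5 = 1197 ⇒ t = 7.

7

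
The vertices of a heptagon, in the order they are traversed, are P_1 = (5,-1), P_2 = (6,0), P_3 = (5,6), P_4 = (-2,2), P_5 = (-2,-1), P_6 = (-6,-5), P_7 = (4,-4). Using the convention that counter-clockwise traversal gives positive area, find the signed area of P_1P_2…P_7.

P_1→P_2: (5)(0) − (6)(-1) = 6
P_2→P_3: (6)(6) − (5)(0) = 36
P_3→P_4: (5)(2) − (-2)(6) = 22
P_4→P_5: (-2)(-1) − (-2)(2) = 6
P_5→P_6: (-2)(-5) − (-6)(-1) = 4
P_6→P_7: (-6)(-4) − (4)(-5) = 44
P_7→P_1: (4)(-1) − (5)(-4) = 16
Σ = 134
Signed area = Σ/2 = 67 (positive ⇒ counter-clockwise traversal).

67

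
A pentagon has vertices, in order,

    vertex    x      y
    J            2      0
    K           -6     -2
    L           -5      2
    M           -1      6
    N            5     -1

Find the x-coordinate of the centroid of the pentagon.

Apply the surveyor's formula. First the cross-terms c_i = x_i·y_{i+1} − x_{i+1}·y_i:
  -4, -22, -28, -29, 2  ⇒  2A = -81, A = -40.5.
Then Σ (x_i + x_{i+1})·c_i = 324, so x̄ = 324 / (6·(-40.5)) = -4/3.

-4/3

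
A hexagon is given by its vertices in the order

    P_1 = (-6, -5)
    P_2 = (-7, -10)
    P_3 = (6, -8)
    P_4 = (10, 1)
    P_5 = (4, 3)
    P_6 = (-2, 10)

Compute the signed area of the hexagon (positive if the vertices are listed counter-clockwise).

Apply the shoelace formula: 2A = Σ (x_i·y_{i+1} − x_{i+1}·y_i), indices taken mod 6.
P_1→P_2: (-6)(-10) − (-7)(-5) = 25
P_2→P_3: (-7)(-8) − (6)(-10) = 116
P_3→P_4: (6)(1) − (10)(-8) = 86
P_4→P_5: (10)(3) − (4)(1) = 26
P_5→P_6: (4)(10) − (-2)(3) = 46
P_6→P_1: (-2)(-5) − (-6)(10) = 70
Σ = 369
Signed area = Σ/2 = 184.5 (positive ⇒ counter-clockwise traversal).

184.5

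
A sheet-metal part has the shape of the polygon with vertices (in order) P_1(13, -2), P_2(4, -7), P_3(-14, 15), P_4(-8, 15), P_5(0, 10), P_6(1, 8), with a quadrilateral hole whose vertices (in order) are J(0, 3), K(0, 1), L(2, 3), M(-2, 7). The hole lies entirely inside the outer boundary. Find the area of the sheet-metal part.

197.5

Outer boundary:
P_1→P_2: (13)(-7) − (4)(-2) = -83
P_2→P_3: (4)(15) − (-14)(-7) = -38
P_3→P_4: (-14)(15) − (-8)(15) = -90
P_4→P_5: (-8)(10) − (0)(15) = -80
P_5→P_6: (0)(8) − (1)(10) = -10
P_6→P_1: (1)(-2) − (13)(8) = -106
Σ = -407
Area = |Σ|/2 = 203.5.
Hole:
Apply the shoelace formula: 2A = Σ (x_i·y_{i+1} − x_{i+1}·y_i), indices taken mod 4.
J→K: (0)(1) − (0)(3) = 0
K→L: (0)(3) − (2)(1) = -2
L→M: (2)(7) − (-2)(3) = 20
M→J: (-2)(3) − (0)(7) = -6
Σ = 12
Area = |Σ|/2 = 6.
Net area = 203.5 − 6 = 197.5.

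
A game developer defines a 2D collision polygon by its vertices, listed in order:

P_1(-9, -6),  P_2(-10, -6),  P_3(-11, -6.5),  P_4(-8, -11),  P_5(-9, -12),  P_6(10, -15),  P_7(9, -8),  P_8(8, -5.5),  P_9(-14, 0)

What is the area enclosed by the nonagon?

Cross-terms: -6, -1, 69, -3, 255, 55, 14.5, -77, 84  ⇒  Σ = 390.5
Area = |Σ|/2 = 195.25.

195.25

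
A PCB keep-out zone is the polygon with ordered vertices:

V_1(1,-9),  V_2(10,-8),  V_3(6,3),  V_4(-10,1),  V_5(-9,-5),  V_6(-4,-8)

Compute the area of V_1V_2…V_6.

175.5

Apply the surveyor's formula: 2A = Σ (x_i·y_{i+1} − x_{i+1}·y_i), indices taken mod 6.
Σ = (82) + (78) + (36) + (59) + (52) + (44) = 351
Area = |Σ|/2 = 175.5.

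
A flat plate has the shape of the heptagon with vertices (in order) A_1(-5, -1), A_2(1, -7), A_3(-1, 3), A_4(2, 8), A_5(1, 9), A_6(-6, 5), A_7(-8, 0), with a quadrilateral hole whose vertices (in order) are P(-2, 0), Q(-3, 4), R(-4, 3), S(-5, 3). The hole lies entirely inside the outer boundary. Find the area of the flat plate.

Outer boundary:
Apply the shoelace formula: 2A = Σ (x_i·y_{i+1} − x_{i+1}·y_i), indices taken mod 7.
Σ = (36) + (-4) + (-14) + (10) + (59) + (40) + (8) = 135
Area = |Σ|/2 = 67.5.
Hole:
Σ = (-8) + (7) + (3) + (6) = 8
Area = |Σ|/2 = 4.
Net area = 67.5 − 4 = 63.5.

63.5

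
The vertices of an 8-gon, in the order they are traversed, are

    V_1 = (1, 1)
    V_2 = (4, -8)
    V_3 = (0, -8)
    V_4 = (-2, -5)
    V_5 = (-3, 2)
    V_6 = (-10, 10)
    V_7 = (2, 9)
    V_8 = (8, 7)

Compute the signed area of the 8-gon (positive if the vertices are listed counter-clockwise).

-128

Cross-terms: -12, -32, -16, -19, -10, -110, -58, 1  ⇒  Σ = -256
Signed area = Σ/2 = -128 (negative ⇒ clockwise traversal).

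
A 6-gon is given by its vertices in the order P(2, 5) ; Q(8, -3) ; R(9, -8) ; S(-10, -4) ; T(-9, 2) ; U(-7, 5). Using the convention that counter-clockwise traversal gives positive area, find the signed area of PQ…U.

-165.5

Apply the surveyor's formula: 2A = Σ (x_i·y_{i+1} − x_{i+1}·y_i), indices taken mod 6.
Σ = (-46) + (-37) + (-116) + (-56) + (-31) + (-45) = -331
Signed area = Σ/2 = -165.5 (negative ⇒ clockwise traversal).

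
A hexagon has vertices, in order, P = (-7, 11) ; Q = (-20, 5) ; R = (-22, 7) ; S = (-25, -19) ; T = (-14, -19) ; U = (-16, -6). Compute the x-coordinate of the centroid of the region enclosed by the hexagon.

-3127/173

Apply the shoelace (surveyor's) formula. First the cross-terms c_i = x_i·y_{i+1} − x_{i+1}·y_i:
  185, -30, 593, 209, -220, -218  ⇒  2A = 519, A = 259.5.
Then Σ (x_i + x_{i+1})·c_i = -28143, so x̄ = -28143 / (6·259.5) = -3127/173.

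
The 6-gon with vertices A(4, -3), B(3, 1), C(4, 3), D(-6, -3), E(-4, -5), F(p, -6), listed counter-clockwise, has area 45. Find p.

0

The doubled signed area Σ (x_i y_{i+1} − x_{i+1} y_i) is linear in p.
With p=0 it equals 90; the coefficient of p is 2 (from the two edges through F).
So 2·p + 90 = 2·45 = 90 ⇒ p = 0.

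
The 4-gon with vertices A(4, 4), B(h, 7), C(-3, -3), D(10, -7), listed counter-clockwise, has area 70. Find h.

Write out the shoelace sum; only the two edges meeting at B involve h:
2·Area = [(4·7 − h·4) + (h·(-3) − (-3)·7)] + 119
       = -7·h + 168 = 140
⇒ h = 4.

4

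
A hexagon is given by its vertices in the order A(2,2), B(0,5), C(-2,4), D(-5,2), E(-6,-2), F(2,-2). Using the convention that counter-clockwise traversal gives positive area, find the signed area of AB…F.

41

Apply the shoelace formula: 2A = Σ (x_i·y_{i+1} − x_{i+1}·y_i), indices taken mod 6.
A→B: (2)(5) − (0)(2) = 10
B→C: (0)(4) − (-2)(5) = 10
C→D: (-2)(2) − (-5)(4) = 16
D→E: (-5)(-2) − (-6)(2) = 22
E→F: (-6)(-2) − (2)(-2) = 16
F→A: (2)(2) − (2)(-2) = 8
Σ = 82
Signed area = Σ/2 = 41 (positive ⇒ counter-clockwise traversal).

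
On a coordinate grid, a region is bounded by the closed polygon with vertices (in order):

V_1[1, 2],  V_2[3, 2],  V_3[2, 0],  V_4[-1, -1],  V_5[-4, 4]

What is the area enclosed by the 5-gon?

15

Apply Gauss's area formula: 2A = Σ (x_i·y_{i+1} − x_{i+1}·y_i), indices taken mod 5.
V_1→V_2: (1)(2) − (3)(2) = -4
V_2→V_3: (3)(0) − (2)(2) = -4
V_3→V_4: (2)(-1) − (-1)(0) = -2
V_4→V_5: (-1)(4) − (-4)(-1) = -8
V_5→V_1: (-4)(2) − (1)(4) = -12
Σ = -30
Area = |Σ|/2 = 15.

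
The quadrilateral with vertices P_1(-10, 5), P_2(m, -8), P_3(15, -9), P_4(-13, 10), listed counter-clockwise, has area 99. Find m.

Write out the shoelace sum; only the two edges meeting at P_2 involve m:
2·Area = [((-10)·(-8) − m·5) + (m·(-9) − 15·(-8))] + 68
       = -14·m + 268 = 198
⇒ m = 5.

5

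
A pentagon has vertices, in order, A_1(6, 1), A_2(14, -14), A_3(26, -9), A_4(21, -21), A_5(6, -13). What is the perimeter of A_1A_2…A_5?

74

|A_1A_2| = √((8)² + (-15)²) = √289 = 17
|A_2A_3| = √((12)² + (5)²) = √169 = 13
|A_3A_4| = √((-5)² + (-12)²) = √169 = 13
|A_4A_5| = √((-15)² + (8)²) = √289 = 17
|A_5A_1| = √((0)² + (14)²) = √196 = 14
Perimeter = 17 + 13 + 13 + 17 + 14 = 74.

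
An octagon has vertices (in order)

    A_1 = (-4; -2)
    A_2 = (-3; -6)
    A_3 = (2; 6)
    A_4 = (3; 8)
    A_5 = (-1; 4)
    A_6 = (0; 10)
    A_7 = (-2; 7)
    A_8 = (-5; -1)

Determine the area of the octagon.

Cross-terms: 18, -6, -2, 20, -10, 20, 37, 6  ⇒  Σ = 83
Area = |Σ|/2 = 41.5.

41.5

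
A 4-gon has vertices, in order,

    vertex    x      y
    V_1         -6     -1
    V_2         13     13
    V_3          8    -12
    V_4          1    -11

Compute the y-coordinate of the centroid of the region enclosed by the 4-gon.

Apply the surveyor's formula. First the cross-terms c_i = x_i·y_{i+1} − x_{i+1}·y_i:
  -65, -260, -76, -67  ⇒  2A = -468, A = -234.
Then Σ (y_i + y_{i+1})·c_i = 1512, so ȳ = 1512 / (6·(-234)) = -14/13.

-14/13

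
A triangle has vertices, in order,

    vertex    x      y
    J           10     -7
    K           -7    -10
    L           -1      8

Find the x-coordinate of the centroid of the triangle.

2/3

Apply the shoelace (surveyor's) formula. First the cross-terms c_i = x_i·y_{i+1} − x_{i+1}·y_i:
  -149, -66, -73  ⇒  2A = -288, A = -144.
Then Σ (x_i + x_{i+1})·c_i = -576, so x̄ = -576 / (6·(-144)) = 2/3.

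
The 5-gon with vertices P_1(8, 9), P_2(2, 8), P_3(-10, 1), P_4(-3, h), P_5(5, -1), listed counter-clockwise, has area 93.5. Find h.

0

Write out the shoelace sum; only the two edges meeting at P_4 involve h:
2·Area = [((-10)·h − (-3)·1) + ((-3)·(-1) − 5·h)] + 181
       = -15·h + 187 = 187
⇒ h = 0.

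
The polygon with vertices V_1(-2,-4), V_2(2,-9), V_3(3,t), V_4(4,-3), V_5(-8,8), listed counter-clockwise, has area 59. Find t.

The doubled signed area Σ (x_i y_{i+1} − x_{i+1} y_i) is linear in t.
With t=0 it equals 100; the coefficient of t is -2 (from the two edges through V_3).
So -2·t + 100 = 2·59 = 118 ⇒ t = -9.

-9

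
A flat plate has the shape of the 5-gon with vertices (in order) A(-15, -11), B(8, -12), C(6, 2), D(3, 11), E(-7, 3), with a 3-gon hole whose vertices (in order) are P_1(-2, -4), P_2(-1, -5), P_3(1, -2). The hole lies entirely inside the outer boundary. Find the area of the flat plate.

Outer boundary:
Apply the surveyor's formula: 2A = Σ (x_i·y_{i+1} − x_{i+1}·y_i), indices taken mod 5.
A→B: (-15)(-12) − (8)(-11) = 268
B→C: (8)(2) − (6)(-12) = 88
C→D: (6)(11) − (3)(2) = 60
D→E: (3)(3) − (-7)(11) = 86
E→A: (-7)(-11) − (-15)(3) = 122
Σ = 624
Area = |Σ|/2 = 312.
Hole:
Σ = (6) + (7) + (-8) = 5
Area = |Σ|/2 = 2.5.
Net area = 312 − 2.5 = 309.5.

309.5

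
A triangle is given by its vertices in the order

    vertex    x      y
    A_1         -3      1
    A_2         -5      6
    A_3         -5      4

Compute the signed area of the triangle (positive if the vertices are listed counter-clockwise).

Σ = (-13) + (10) + (7) = 4
Signed area = Σ/2 = 2 (positive ⇒ counter-clockwise traversal).

2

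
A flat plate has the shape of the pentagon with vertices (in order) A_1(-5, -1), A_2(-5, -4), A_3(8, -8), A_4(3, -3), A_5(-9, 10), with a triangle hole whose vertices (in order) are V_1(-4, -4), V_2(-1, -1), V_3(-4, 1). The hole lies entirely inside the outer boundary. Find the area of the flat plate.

Outer boundary:
Cross-terms: 15, 72, 0, 3, 59  ⇒  Σ = 149
Area = |Σ|/2 = 74.5.
Hole:
Cross-terms: 0, -5, 20  ⇒  Σ = 15
Area = |Σ|/2 = 7.5.
Net area = 74.5 − 7.5 = 67.

67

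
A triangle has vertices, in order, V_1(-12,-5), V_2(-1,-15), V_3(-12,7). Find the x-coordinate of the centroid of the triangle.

Apply the shoelace (surveyor's) formula. First the cross-terms c_i = x_i·y_{i+1} − x_{i+1}·y_i:
  175, -187, 144  ⇒  2A = 132, A = 66.
Then Σ (x_i + x_{i+1})·c_i = -3300, so x̄ = -3300 / (6·66) = -25/3.

-25/3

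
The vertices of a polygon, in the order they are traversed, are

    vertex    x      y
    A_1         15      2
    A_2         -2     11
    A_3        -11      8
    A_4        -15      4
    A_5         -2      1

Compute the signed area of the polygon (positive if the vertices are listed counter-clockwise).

162

Apply the shoelace (surveyor's) formula: 2A = Σ (x_i·y_{i+1} − x_{i+1}·y_i), indices taken mod 5.
Σ = (169) + (105) + (76) + (-7) + (-19) = 324
Signed area = Σ/2 = 162 (positive ⇒ counter-clockwise traversal).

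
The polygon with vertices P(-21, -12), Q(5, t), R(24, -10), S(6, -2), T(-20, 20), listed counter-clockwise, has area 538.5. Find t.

Write out the shoelace sum; only the two edges meeting at Q involve t:
2·Area = [((-21)·t − 5·(-12)) + (5·(-10) − 24·t)] + 752
       = -45·t + 762 = 1077
⇒ t = -7.

-7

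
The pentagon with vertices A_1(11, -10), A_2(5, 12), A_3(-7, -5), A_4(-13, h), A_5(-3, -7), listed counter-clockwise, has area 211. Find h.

-12

The doubled signed area Σ (x_i y_{i+1} − x_{i+1} y_i) is linear in h.
With h=0 it equals 374; the coefficient of h is -4 (from the two edges through A_4).
So -4·h + 374 = 2·211 = 422 ⇒ h = -12.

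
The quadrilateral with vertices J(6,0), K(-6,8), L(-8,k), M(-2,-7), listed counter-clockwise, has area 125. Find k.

-10

Write out the shoelace sum; only the two edges meeting at L involve k:
2·Area = [((-6)·k − (-8)·8) + ((-8)·(-7) − (-2)·k)] + 90
       = -4·k + 210 = 250
⇒ k = -10.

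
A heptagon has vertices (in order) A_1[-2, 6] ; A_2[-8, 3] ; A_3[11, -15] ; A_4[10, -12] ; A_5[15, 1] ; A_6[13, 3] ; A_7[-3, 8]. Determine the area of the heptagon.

240

Apply the shoelace formula: 2A = Σ (x_i·y_{i+1} − x_{i+1}·y_i), indices taken mod 7.
A_1→A_2: (-2)(3) − (-8)(6) = 42
A_2→A_3: (-8)(-15) − (11)(3) = 87
A_3→A_4: (11)(-12) − (10)(-15) = 18
A_4→A_5: (10)(1) − (15)(-12) = 190
A_5→A_6: (15)(3) − (13)(1) = 32
A_6→A_7: (13)(8) − (-3)(3) = 113
A_7→A_1: (-3)(6) − (-2)(8) = -2
Σ = 480
Area = |Σ|/2 = 240.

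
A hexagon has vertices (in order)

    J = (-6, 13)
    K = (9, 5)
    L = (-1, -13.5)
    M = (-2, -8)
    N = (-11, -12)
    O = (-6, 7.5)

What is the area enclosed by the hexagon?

267

Apply the shoelace (surveyor's) formula: 2A = Σ (x_i·y_{i+1} − x_{i+1}·y_i), indices taken mod 6.
Σ = (-147) + (-116.5) + (-19) + (-64) + (-154.5) + (-33) = -534
Area = |Σ|/2 = 267.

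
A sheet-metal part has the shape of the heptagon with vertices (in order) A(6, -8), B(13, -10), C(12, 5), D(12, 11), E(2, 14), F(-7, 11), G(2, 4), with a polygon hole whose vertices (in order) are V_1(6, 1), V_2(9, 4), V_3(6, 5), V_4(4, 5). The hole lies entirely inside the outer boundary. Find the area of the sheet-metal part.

Outer boundary:
Apply Gauss's area formula: 2A = Σ (x_i·y_{i+1} − x_{i+1}·y_i), indices taken mod 7.
Σ = (44) + (185) + (72) + (146) + (120) + (-50) + (-40) = 477
Area = |Σ|/2 = 238.5.
Hole:
Apply the shoelace formula: 2A = Σ (x_i·y_{i+1} − x_{i+1}·y_i), indices taken mod 4.
Σ = (15) + (21) + (10) + (-26) = 20
Area = |Σ|/2 = 10.
Net area = 238.5 − 10 = 228.5.

228.5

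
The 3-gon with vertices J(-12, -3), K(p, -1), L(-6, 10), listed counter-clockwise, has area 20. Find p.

The doubled signed area Σ (x_i y_{i+1} − x_{i+1} y_i) is linear in p.
With p=0 it equals 144; the coefficient of p is 13 (from the two edges through K).
So 13·p + 144 = 2·20 = 40 ⇒ p = -8.

-8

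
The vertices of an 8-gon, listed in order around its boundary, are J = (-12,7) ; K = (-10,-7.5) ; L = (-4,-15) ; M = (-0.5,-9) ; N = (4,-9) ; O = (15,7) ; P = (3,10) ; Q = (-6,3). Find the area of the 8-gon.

352

Cross-terms: 160, 120, 28.5, 40.5, 163, 129, 69, -6  ⇒  Σ = 704
Area = |Σ|/2 = 352.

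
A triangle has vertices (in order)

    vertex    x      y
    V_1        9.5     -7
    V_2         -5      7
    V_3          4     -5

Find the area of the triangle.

24

Apply the shoelace formula: 2A = Σ (x_i·y_{i+1} − x_{i+1}·y_i), indices taken mod 3.
V_1→V_2: (9.5)(7) − (-5)(-7) = 31.5
V_2→V_3: (-5)(-5) − (4)(7) = -3
V_3→V_1: (4)(-7) − (9.5)(-5) = 19.5
Σ = 48
Area = |Σ|/2 = 24.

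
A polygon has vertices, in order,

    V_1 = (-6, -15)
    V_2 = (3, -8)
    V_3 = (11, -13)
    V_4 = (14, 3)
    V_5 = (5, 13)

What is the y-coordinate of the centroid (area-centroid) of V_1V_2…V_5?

-52/31

Apply the surveyor's formula. First the cross-terms c_i = x_i·y_{i+1} − x_{i+1}·y_i:
  93, 49, 215, 167, 3  ⇒  2A = 527, A = 263.5.
Then Σ (y_i + y_{i+1})·c_i = -2652, so ȳ = -2652 / (6·263.5) = -52/31.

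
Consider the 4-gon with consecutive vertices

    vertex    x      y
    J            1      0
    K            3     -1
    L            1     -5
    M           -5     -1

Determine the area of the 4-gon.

20

Apply the shoelace formula: 2A = Σ (x_i·y_{i+1} − x_{i+1}·y_i), indices taken mod 4.
Cross-terms: -1, -14, -26, 1  ⇒  Σ = -40
Area = |Σ|/2 = 20.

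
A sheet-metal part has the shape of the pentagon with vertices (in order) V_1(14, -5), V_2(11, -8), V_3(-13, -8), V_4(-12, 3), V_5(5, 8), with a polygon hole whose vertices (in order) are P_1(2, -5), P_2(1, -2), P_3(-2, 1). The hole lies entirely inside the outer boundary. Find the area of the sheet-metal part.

Outer boundary:
Apply the shoelace formula: 2A = Σ (x_i·y_{i+1} − x_{i+1}·y_i), indices taken mod 5.
Σ = (-57) + (-192) + (-135) + (-111) + (-137) = -632
Area = |Σ|/2 = 316.
Hole:
Apply the shoelace formula: 2A = Σ (x_i·y_{i+1} − x_{i+1}·y_i), indices taken mod 3.
Σ = (1) + (-3) + (8) = 6
Area = |Σ|/2 = 3.
Net area = 316 − 3 = 313.

313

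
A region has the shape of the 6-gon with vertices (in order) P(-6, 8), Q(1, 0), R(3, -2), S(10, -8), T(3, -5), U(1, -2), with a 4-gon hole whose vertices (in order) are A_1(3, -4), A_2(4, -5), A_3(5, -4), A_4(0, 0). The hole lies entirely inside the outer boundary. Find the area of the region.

Outer boundary:
Apply Gauss's area formula: 2A = Σ (x_i·y_{i+1} − x_{i+1}·y_i), indices taken mod 6.
Σ = (-8) + (-2) + (-4) + (-26) + (-1) + (-4) = -45
Area = |Σ|/2 = 22.5.
Hole:
Apply the shoelace (surveyor's) formula: 2A = Σ (x_i·y_{i+1} − x_{i+1}·y_i), indices taken mod 4.
A_1→A_2: (3)(-5) − (4)(-4) = 1
A_2→A_3: (4)(-4) − (5)(-5) = 9
A_3→A_4: (5)(0) − (0)(-4) = 0
A_4→A_1: (0)(-4) − (3)(0) = 0
Σ = 10
Area = |Σ|/2 = 5.
Net area = 22.5 − 5 = 17.5.

17.5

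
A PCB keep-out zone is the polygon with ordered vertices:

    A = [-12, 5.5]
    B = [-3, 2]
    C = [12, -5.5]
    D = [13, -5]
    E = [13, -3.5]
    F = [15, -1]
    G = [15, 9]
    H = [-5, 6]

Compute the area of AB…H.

192.5

Apply Gauss's area formula: 2A = Σ (x_i·y_{i+1} − x_{i+1}·y_i), indices taken mod 8.
A→B: (-12)(2) − (-3)(5.5) = -7.5
B→C: (-3)(-5.5) − (12)(2) = -7.5
C→D: (12)(-5) − (13)(-5.5) = 11.5
D→E: (13)(-3.5) − (13)(-5) = 19.5
E→F: (13)(-1) − (15)(-3.5) = 39.5
F→G: (15)(9) − (15)(-1) = 150
G→H: (15)(6) − (-5)(9) = 135
H→A: (-5)(5.5) − (-12)(6) = 44.5
Σ = 385
Area = |Σ|/2 = 192.5.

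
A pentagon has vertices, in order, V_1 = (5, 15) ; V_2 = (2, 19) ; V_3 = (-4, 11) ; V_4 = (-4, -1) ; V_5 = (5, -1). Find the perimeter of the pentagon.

|V_1V_2| = √((-3)² + (4)²) = √25 = 5
|V_2V_3| = √((-6)² + (-8)²) = √100 = 10
|V_3V_4| = √((0)² + (-12)²) = √144 = 12
|V_4V_5| = √((9)² + (0)²) = √81 = 9
|V_5V_1| = √((0)² + (16)²) = √256 = 16
Perimeter = 5 + 10 + 12 + 9 + 16 = 52.

52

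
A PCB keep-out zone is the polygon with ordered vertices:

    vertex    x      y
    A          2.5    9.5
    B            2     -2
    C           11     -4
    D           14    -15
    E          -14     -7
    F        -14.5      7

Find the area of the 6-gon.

390.875

Σ = (-24) + (14) + (-109) + (-308) + (-199.5) + (-155.25) = -781.75
Area = |Σ|/2 = 390.875.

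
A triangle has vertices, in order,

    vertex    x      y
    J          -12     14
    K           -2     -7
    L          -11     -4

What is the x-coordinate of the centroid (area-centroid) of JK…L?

Apply Gauss's area formula. First the cross-terms c_i = x_i·y_{i+1} − x_{i+1}·y_i:
  112, -69, -202  ⇒  2A = -159, A = -79.5.
Then Σ (x_i + x_{i+1})·c_i = 3975, so x̄ = 3975 / (6·(-79.5)) = -25/3.

-25/3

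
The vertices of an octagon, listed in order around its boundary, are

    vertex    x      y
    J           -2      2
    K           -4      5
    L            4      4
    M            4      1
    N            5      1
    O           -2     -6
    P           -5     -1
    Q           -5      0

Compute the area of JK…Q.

61

Apply the shoelace formula: 2A = Σ (x_i·y_{i+1} − x_{i+1}·y_i), indices taken mod 8.
Σ = (-2) + (-36) + (-12) + (-1) + (-28) + (-28) + (-5) + (-10) = -122
Area = |Σ|/2 = 61.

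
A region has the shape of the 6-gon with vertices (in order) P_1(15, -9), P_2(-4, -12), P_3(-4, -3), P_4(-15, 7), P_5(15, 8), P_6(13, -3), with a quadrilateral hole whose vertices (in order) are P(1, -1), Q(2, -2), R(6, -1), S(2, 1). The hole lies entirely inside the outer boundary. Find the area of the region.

378

Outer boundary:
Cross-terms: -216, -36, -73, -225, -149, -72  ⇒  Σ = -771
Area = |Σ|/2 = 385.5.
Hole:
P→Q: (1)(-2) − (2)(-1) = 0
Q→R: (2)(-1) − (6)(-2) = 10
R→S: (6)(1) − (2)(-1) = 8
S→P: (2)(-1) − (1)(1) = -3
Σ = 15
Area = |Σ|/2 = 7.5.
Net area = 385.5 − 7.5 = 378.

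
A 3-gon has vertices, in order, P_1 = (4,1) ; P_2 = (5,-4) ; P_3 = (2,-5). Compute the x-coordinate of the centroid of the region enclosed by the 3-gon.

11/3

Apply the surveyor's formula. First the cross-terms c_i = x_i·y_{i+1} − x_{i+1}·y_i:
  -21, -17, 22  ⇒  2A = -16, A = -8.
Then Σ (x_i + x_{i+1})·c_i = -176, so x̄ = -176 / (6·(-8)) = 11/3.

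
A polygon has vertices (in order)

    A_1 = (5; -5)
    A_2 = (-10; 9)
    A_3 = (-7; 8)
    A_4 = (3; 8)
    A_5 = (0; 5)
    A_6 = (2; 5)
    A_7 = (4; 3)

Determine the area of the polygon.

73

Apply the surveyor's formula: 2A = Σ (x_i·y_{i+1} − x_{i+1}·y_i), indices taken mod 7.
A_1→A_2: (5)(9) − (-10)(-5) = -5
A_2→A_3: (-10)(8) − (-7)(9) = -17
A_3→A_4: (-7)(8) − (3)(8) = -80
A_4→A_5: (3)(5) − (0)(8) = 15
A_5→A_6: (0)(5) − (2)(5) = -10
A_6→A_7: (2)(3) − (4)(5) = -14
A_7→A_1: (4)(-5) − (5)(3) = -35
Σ = -146
Area = |Σ|/2 = 73.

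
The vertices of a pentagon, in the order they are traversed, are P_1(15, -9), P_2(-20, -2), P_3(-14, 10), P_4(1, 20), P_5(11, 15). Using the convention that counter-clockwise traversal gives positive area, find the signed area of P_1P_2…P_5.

Apply the shoelace (surveyor's) formula: 2A = Σ (x_i·y_{i+1} − x_{i+1}·y_i), indices taken mod 5.
Σ = (-210) + (-228) + (-290) + (-205) + (-324) = -1257
Signed area = Σ/2 = -628.5 (negative ⇒ clockwise traversal).

-628.5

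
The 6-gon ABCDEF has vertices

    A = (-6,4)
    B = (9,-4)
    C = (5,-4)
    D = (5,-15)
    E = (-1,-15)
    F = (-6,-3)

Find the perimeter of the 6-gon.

58

|AB| = √((15)² + (-8)²) = √289 = 17
|BC| = √((-4)² + (0)²) = √16 = 4
|CD| = √((0)² + (-11)²) = √121 = 11
|DE| = √((-6)² + (0)²) = √36 = 6
|EF| = √((-5)² + (12)²) = √169 = 13
|FA| = √((0)² + (7)²) = √49 = 7
Perimeter = 17 + 4 + 11 + 6 + 13 + 7 = 58.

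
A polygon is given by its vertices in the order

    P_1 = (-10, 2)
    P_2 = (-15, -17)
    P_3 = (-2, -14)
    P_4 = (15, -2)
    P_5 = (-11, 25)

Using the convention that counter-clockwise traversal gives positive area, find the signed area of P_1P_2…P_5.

585.5

Apply the shoelace formula: 2A = Σ (x_i·y_{i+1} − x_{i+1}·y_i), indices taken mod 5.
Cross-terms: 200, 176, 214, 353, 228  ⇒  Σ = 1171
Signed area = Σ/2 = 585.5 (positive ⇒ counter-clockwise traversal).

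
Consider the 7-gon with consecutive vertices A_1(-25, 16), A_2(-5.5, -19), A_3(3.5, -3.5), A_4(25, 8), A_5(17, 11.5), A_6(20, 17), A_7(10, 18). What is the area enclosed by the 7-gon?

Apply Gauss's area formula: 2A = Σ (x_i·y_{i+1} − x_{i+1}·y_i), indices taken mod 7.
Cross-terms: 563, 85.75, 115.5, 151.5, 59, 190, 610  ⇒  Σ = 1774.75
Area = |Σ|/2 = 887.375.

887.375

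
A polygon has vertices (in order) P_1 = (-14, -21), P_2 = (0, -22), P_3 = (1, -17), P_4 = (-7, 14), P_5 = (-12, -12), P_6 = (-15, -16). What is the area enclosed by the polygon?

Apply Gauss's area formula: 2A = Σ (x_i·y_{i+1} − x_{i+1}·y_i), indices taken mod 6.
Σ = (308) + (22) + (-105) + (252) + (12) + (91) = 580
Area = |Σ|/2 = 290.

290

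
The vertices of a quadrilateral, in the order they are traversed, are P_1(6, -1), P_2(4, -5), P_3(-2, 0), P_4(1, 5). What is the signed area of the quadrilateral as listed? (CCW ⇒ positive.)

-38.5

Apply the shoelace formula: 2A = Σ (x_i·y_{i+1} − x_{i+1}·y_i), indices taken mod 4.
Cross-terms: -26, -10, -10, -31  ⇒  Σ = -77
Signed area = Σ/2 = -38.5 (negative ⇒ clockwise traversal).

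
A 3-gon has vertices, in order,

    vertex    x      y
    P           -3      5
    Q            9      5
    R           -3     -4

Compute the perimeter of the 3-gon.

36

|PQ| = √((12)² + (0)²) = √144 = 12
|QR| = √((-12)² + (-9)²) = √225 = 15
|RP| = √((0)² + (9)²) = √81 = 9
Perimeter = 12 + 15 + 9 = 36.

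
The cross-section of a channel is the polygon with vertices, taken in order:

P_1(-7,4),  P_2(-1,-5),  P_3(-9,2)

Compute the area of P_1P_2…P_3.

Apply Gauss's area formula: 2A = Σ (x_i·y_{i+1} − x_{i+1}·y_i), indices taken mod 3.
P_1→P_2: (-7)(-5) − (-1)(4) = 39
P_2→P_3: (-1)(2) − (-9)(-5) = -47
P_3→P_1: (-9)(4) − (-7)(2) = -22
Σ = -30
Area = |Σ|/2 = 15.

15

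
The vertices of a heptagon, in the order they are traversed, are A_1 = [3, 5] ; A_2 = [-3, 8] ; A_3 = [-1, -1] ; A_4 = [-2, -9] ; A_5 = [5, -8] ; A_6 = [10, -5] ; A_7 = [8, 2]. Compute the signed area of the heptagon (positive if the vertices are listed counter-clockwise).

Cross-terms: 39, 11, 7, 61, 55, 60, 34  ⇒  Σ = 267
Signed area = Σ/2 = 133.5 (positive ⇒ counter-clockwise traversal).

133.5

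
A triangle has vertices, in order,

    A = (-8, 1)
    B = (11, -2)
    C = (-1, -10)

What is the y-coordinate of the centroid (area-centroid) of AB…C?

Apply the shoelace (surveyor's) formula. First the cross-terms c_i = x_i·y_{i+1} − x_{i+1}·y_i:
  5, -112, -81  ⇒  2A = -188, A = -94.
Then Σ (y_i + y_{i+1})·c_i = 2068, so ȳ = 2068 / (6·(-94)) = -11/3.

-11/3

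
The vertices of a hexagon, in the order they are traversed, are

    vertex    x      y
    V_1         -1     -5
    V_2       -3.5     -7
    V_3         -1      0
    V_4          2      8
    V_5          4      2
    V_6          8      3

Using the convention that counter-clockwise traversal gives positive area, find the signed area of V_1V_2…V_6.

-47.25

Cross-terms: -10.5, -7, -8, -28, -4, -37  ⇒  Σ = -94.5
Signed area = Σ/2 = -47.25 (negative ⇒ clockwise traversal).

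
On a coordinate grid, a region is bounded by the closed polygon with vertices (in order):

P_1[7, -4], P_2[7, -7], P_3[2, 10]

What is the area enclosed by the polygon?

Apply the surveyor's formula: 2A = Σ (x_i·y_{i+1} − x_{i+1}·y_i), indices taken mod 3.
P_1→P_2: (7)(-7) − (7)(-4) = -21
P_2→P_3: (7)(10) − (2)(-7) = 84
P_3→P_1: (2)(-4) − (7)(10) = -78
Σ = -15
Area = |Σ|/2 = 7.5.

7.5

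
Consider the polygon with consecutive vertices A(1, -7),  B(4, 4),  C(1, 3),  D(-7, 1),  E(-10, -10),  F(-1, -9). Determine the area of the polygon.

Apply the surveyor's formula: 2A = Σ (x_i·y_{i+1} − x_{i+1}·y_i), indices taken mod 6.
Cross-terms: 32, 8, 22, 80, 80, 16  ⇒  Σ = 238
Area = |Σ|/2 = 119.

119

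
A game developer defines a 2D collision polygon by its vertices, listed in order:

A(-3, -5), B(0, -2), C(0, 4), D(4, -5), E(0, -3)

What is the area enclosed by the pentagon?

15.5

Σ = (6) + (0) + (-16) + (-12) + (-9) = -31
Area = |Σ|/2 = 15.5.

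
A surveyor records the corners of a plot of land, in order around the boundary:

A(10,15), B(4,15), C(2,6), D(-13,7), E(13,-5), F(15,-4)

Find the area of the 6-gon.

Apply the shoelace (surveyor's) formula: 2A = Σ (x_i·y_{i+1} − x_{i+1}·y_i), indices taken mod 6.
A→B: (10)(15) − (4)(15) = 90
B→C: (4)(6) − (2)(15) = -6
C→D: (2)(7) − (-13)(6) = 92
D→E: (-13)(-5) − (13)(7) = -26
E→F: (13)(-4) − (15)(-5) = 23
F→A: (15)(15) − (10)(-4) = 265
Σ = 438
Area = |Σ|/2 = 219.

219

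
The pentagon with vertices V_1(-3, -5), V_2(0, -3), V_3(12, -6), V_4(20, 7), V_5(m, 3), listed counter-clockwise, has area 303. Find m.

Write out the shoelace sum; only the two edges meeting at V_5 involve m:
2·Area = [(20·3 − m·7) + (m·(-5) − (-3)·3)] + 249
       = -12·m + 318 = 606
⇒ m = -24.

-24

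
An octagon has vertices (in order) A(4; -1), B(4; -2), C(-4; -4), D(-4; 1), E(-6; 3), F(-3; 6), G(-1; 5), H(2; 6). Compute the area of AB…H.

66

Σ = (-4) + (-24) + (-20) + (-6) + (-27) + (-9) + (-16) + (-26) = -132
Area = |Σ|/2 = 66.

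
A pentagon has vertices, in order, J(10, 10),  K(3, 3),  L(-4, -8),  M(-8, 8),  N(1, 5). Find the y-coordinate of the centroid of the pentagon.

97/49

Apply the surveyor's formula. First the cross-terms c_i = x_i·y_{i+1} − x_{i+1}·y_i:
  0, -12, -96, -48, -40  ⇒  2A = -196, A = -98.
Then Σ (y_i + y_{i+1})·c_i = -1164, so ȳ = -1164 / (6·(-98)) = 97/49.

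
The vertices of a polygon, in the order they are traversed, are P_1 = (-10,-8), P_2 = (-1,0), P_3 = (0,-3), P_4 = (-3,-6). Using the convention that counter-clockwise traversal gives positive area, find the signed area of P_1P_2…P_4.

-25

Apply the shoelace formula: 2A = Σ (x_i·y_{i+1} − x_{i+1}·y_i), indices taken mod 4.
Cross-terms: -8, 3, -9, -36  ⇒  Σ = -50
Signed area = Σ/2 = -25 (negative ⇒ clockwise traversal).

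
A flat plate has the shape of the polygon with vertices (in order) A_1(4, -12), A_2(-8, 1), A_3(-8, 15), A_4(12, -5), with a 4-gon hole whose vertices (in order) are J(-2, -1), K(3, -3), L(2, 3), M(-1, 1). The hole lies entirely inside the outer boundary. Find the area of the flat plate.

218

Outer boundary:
Σ = (-92) + (-112) + (-140) + (-124) = -468
Area = |Σ|/2 = 234.
Hole:
J→K: (-2)(-3) − (3)(-1) = 9
K→L: (3)(3) − (2)(-3) = 15
L→M: (2)(1) − (-1)(3) = 5
M→J: (-1)(-1) − (-2)(1) = 3
Σ = 32
Area = |Σ|/2 = 16.
Net area = 234 − 16 = 218.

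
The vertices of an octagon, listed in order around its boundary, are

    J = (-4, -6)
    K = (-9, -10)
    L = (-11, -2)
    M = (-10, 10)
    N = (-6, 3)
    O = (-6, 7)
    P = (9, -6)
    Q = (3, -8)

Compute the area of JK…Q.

180.5

Apply the shoelace (surveyor's) formula: 2A = Σ (x_i·y_{i+1} − x_{i+1}·y_i), indices taken mod 8.
Σ = (-14) + (-92) + (-130) + (30) + (-24) + (-27) + (-54) + (-50) = -361
Area = |Σ|/2 = 180.5.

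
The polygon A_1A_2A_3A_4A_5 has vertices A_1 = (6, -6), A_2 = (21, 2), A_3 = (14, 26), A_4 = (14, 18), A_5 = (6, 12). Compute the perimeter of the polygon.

|A_1A_2| = √((15)² + (8)²) = √289 = 17
|A_2A_3| = √((-7)² + (24)²) = √625 = 25
|A_3A_4| = √((0)² + (-8)²) = √64 = 8
|A_4A_5| = √((-8)² + (-6)²) = √100 = 10
|A_5A_1| = √((0)² + (-18)²) = √324 = 18
Perimeter = 17 + 25 + 8 + 10 + 18 = 78.

78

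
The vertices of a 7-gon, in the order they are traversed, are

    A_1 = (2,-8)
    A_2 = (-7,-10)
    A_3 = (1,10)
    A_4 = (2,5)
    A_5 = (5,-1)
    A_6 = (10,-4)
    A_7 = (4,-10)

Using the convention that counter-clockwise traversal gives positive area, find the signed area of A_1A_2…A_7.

A_1→A_2: (2)(-10) − (-7)(-8) = -76
A_2→A_3: (-7)(10) − (1)(-10) = -60
A_3→A_4: (1)(5) − (2)(10) = -15
A_4→A_5: (2)(-1) − (5)(5) = -27
A_5→A_6: (5)(-4) − (10)(-1) = -10
A_6→A_7: (10)(-10) − (4)(-4) = -84
A_7→A_1: (4)(-8) − (2)(-10) = -12
Σ = -284
Signed area = Σ/2 = -142 (negative ⇒ clockwise traversal).

-142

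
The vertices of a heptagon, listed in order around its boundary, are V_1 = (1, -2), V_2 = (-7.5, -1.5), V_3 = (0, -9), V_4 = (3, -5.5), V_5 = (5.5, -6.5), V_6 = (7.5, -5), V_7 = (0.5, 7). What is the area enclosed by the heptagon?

78.5

Apply Gauss's area formula: 2A = Σ (x_i·y_{i+1} − x_{i+1}·y_i), indices taken mod 7.
Σ = (-16.5) + (67.5) + (27) + (10.75) + (21.25) + (55) + (-8) = 157
Area = |Σ|/2 = 78.5.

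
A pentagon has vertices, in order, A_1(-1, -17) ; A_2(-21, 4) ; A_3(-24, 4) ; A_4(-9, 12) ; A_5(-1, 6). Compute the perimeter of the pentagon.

82

|A_1A_2| = √((-20)² + (21)²) = √841 = 29
|A_2A_3| = √((-3)² + (0)²) = √9 = 3
|A_3A_4| = √((15)² + (8)²) = √289 = 17
|A_4A_5| = √((8)² + (-6)²) = √100 = 10
|A_5A_1| = √((0)² + (-23)²) = √529 = 23
Perimeter = 29 + 3 + 17 + 10 + 23 = 82.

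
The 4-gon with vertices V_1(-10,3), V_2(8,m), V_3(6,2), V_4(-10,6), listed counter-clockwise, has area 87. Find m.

The doubled signed area Σ (x_i y_{i+1} − x_{i+1} y_i) is linear in m.
With m=0 it equals 78; the coefficient of m is -16 (from the two edges through V_2).
So -16·m + 78 = 2·87 = 174 ⇒ m = -6.

-6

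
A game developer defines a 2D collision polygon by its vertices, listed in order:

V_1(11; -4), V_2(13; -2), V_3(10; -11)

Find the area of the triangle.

6

Σ = (30) + (-123) + (81) = -12
Area = |Σ|/2 = 6.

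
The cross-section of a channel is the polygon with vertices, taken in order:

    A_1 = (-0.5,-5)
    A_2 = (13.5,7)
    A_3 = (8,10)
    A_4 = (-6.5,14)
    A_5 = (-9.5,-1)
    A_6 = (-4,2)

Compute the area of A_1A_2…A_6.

Apply Gauss's area formula: 2A = Σ (x_i·y_{i+1} − x_{i+1}·y_i), indices taken mod 6.
Cross-terms: 64, 79, 177, 139.5, -23, 21  ⇒  Σ = 457.5
Area = |Σ|/2 = 228.75.

228.75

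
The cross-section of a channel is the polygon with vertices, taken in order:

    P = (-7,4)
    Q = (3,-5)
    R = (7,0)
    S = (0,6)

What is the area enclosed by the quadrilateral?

71

Apply the surveyor's formula: 2A = Σ (x_i·y_{i+1} − x_{i+1}·y_i), indices taken mod 4.
Cross-terms: 23, 35, 42, 42  ⇒  Σ = 142
Area = |Σ|/2 = 71.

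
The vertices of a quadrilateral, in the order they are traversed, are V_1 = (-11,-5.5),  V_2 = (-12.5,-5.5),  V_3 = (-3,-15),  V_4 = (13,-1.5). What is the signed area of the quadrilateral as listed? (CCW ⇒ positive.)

137.125

Apply Gauss's area formula: 2A = Σ (x_i·y_{i+1} − x_{i+1}·y_i), indices taken mod 4.
V_1→V_2: (-11)(-5.5) − (-12.5)(-5.5) = -8.25
V_2→V_3: (-12.5)(-15) − (-3)(-5.5) = 171
V_3→V_4: (-3)(-1.5) − (13)(-15) = 199.5
V_4→V_1: (13)(-5.5) − (-11)(-1.5) = -88
Σ = 274.25
Signed area = Σ/2 = 137.125 (positive ⇒ counter-clockwise traversal).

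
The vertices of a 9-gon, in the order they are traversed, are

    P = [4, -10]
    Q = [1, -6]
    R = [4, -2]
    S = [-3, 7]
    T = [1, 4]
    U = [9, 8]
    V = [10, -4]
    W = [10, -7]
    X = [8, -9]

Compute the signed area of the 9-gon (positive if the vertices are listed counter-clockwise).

-120.5

Apply Gauss's area formula: 2A = Σ (x_i·y_{i+1} − x_{i+1}·y_i), indices taken mod 9.
P→Q: (4)(-6) − (1)(-10) = -14
Q→R: (1)(-2) − (4)(-6) = 22
R→S: (4)(7) − (-3)(-2) = 22
S→T: (-3)(4) − (1)(7) = -19
T→U: (1)(8) − (9)(4) = -28
U→V: (9)(-4) − (10)(8) = -116
V→W: (10)(-7) − (10)(-4) = -30
W→X: (10)(-9) − (8)(-7) = -34
X→P: (8)(-10) − (4)(-9) = -44
Σ = -241
Signed area = Σ/2 = -120.5 (negative ⇒ clockwise traversal).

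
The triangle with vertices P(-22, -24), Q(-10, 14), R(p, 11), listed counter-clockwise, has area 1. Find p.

-11

Write out the shoelace sum; only the two edges meeting at R involve p:
2·Area = [((-10)·11 − p·14) + (p·(-24) − (-22)·11)] + -548
       = -38·p + -416 = 2
⇒ p = -11.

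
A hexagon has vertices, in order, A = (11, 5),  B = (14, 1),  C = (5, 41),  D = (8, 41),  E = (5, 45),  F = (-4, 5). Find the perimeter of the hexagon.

|AB| = √((3)² + (-4)²) = √25 = 5
|BC| = √((-9)² + (40)²) = √1681 = 41
|CD| = √((3)² + (0)²) = √9 = 3
|DE| = √((-3)² + (4)²) = √25 = 5
|EF| = √((-9)² + (-40)²) = √1681 = 41
|FA| = √((15)² + (0)²) = √225 = 15
Perimeter = 5 + 41 + 3 + 5 + 41 + 15 = 110.

110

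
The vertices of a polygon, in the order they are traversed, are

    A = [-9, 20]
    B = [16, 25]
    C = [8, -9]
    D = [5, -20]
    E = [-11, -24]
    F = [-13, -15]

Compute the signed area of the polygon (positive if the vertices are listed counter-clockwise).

Apply the shoelace (surveyor's) formula: 2A = Σ (x_i·y_{i+1} − x_{i+1}·y_i), indices taken mod 6.
Σ = (-545) + (-344) + (-115) + (-340) + (-147) + (-395) = -1886
Signed area = Σ/2 = -943 (negative ⇒ clockwise traversal).

-943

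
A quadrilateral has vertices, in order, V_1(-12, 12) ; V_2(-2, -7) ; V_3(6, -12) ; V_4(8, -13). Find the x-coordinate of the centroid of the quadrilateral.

-21/11

Apply the shoelace (surveyor's) formula. First the cross-terms c_i = x_i·y_{i+1} − x_{i+1}·y_i:
  108, 66, 18, -60  ⇒  2A = 132, A = 66.
Then Σ (x_i + x_{i+1})·c_i = -756, so x̄ = -756 / (6·66) = -21/11.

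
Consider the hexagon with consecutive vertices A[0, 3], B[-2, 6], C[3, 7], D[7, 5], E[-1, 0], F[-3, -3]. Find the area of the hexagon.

Apply Gauss's area formula: 2A = Σ (x_i·y_{i+1} − x_{i+1}·y_i), indices taken mod 6.
Cross-terms: 6, -32, -34, 5, 3, -9  ⇒  Σ = -61
Area = |Σ|/2 = 30.5.

30.5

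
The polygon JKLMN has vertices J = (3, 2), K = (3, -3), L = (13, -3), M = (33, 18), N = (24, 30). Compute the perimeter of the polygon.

|JK| = √((0)² + (-5)²) = √25 = 5
|KL| = √((10)² + (0)²) = √100 = 10
|LM| = √((20)² + (21)²) = √841 = 29
|MN| = √((-9)² + (12)²) = √225 = 15
|NJ| = √((-21)² + (-28)²) = √1225 = 35
Perimeter = 5 + 10 + 29 + 15 + 35 = 94.

94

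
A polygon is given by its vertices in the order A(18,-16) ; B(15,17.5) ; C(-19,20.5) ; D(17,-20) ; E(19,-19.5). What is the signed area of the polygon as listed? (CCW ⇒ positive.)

661

Σ = (555) + (640) + (31.5) + (48.5) + (47) = 1322
Signed area = Σ/2 = 661 (positive ⇒ counter-clockwise traversal).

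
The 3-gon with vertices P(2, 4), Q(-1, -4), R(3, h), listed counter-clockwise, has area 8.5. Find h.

The doubled signed area Σ (x_i y_{i+1} − x_{i+1} y_i) is linear in h.
With h=0 it equals 20; the coefficient of h is -3 (from the two edges through R).
So -3·h + 20 = 2·8.5 = 17 ⇒ h = 1.

1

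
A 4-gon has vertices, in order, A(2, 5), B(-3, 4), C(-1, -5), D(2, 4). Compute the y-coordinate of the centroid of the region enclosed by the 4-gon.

Apply the surveyor's formula. First the cross-terms c_i = x_i·y_{i+1} − x_{i+1}·y_i:
  23, 19, 6, 2  ⇒  2A = 50, A = 25.
Then Σ (y_i + y_{i+1})·c_i = 200, so ȳ = 200 / (6·25) = 4/3.

4/3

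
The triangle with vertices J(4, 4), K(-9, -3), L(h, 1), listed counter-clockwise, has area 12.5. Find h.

Write out the shoelace sum; only the two edges meeting at L involve h:
2·Area = [((-9)·1 − h·(-3)) + (h·4 − 4·1)] + 24
       = 7·h + 11 = 25
⇒ h = 2.

2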